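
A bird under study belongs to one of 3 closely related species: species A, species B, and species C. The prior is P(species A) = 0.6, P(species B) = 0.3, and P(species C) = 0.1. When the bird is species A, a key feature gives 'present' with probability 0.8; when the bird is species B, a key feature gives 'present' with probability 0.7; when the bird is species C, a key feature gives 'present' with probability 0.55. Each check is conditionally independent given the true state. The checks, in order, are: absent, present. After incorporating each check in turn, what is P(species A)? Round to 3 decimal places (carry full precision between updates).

0.522

After 'absent': normaliser = 0.2·0.6000 + 0.3·0.3000 + 0.45·0.1000; P(species A) ≈ 0.4706, P(species B) ≈ 0.3529, P(species C) ≈ 0.1765
After 'present': normaliser = 0.8·0.4706 + 0.7·0.3529 + 0.55·0.1765; P(species A) ≈ 0.5224, P(species B) ≈ 0.3429, P(species C) ≈ 0.1347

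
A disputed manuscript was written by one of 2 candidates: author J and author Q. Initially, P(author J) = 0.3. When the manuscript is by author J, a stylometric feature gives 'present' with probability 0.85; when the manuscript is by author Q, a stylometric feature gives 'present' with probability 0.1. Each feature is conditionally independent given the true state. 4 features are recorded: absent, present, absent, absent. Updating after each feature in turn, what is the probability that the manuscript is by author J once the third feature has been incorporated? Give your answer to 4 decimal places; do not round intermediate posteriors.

0.0919

After 'absent': P(author J) = 0.15·0.3000 / (0.15·0.3000 + 0.9·0.7000) ≈ 0.0667
After 'present': P(author J) = 0.85·0.0667 / (0.85·0.0667 + 0.1·0.9333) ≈ 0.3778
After 'absent': P(author J) = 0.15·0.3778 / (0.15·0.3778 + 0.9·0.6222) ≈ 0.0919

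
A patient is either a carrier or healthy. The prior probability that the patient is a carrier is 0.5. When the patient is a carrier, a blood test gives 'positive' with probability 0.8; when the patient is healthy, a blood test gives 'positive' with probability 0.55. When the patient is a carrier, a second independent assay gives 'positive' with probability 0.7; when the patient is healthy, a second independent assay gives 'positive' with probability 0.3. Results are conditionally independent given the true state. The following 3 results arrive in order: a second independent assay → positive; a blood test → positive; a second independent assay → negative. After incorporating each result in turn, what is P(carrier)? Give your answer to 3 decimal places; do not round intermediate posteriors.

After a second independent assay='positive': P(carrier) = 0.7·0.5000 / (0.7·0.5000 + 0.3·0.5000) ≈ 0.7000
After a blood test='positive': P(carrier) = 0.8·0.7000 / (0.8·0.7000 + 0.55·0.3000) ≈ 0.7724
After a second independent assay='negative': P(carrier) = 0.3·0.7724 / (0.3·0.7724 + 0.7·0.2276) ≈ 0.5926

0.593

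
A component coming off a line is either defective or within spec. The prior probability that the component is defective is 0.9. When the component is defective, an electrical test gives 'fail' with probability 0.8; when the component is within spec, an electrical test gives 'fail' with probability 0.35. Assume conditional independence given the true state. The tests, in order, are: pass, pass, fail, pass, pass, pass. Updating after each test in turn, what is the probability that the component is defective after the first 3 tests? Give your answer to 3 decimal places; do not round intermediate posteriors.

0.661

After 'pass': P(defective) = 0.2·0.9000 / (0.2·0.9000 + 0.65·0.1000) ≈ 0.7347
After 'pass': P(defective) = 0.2·0.7347 / (0.2·0.7347 + 0.65·0.2653) ≈ 0.4601
After 'fail': P(defective) = 0.8·0.4601 / (0.8·0.4601 + 0.35·0.5399) ≈ 0.6607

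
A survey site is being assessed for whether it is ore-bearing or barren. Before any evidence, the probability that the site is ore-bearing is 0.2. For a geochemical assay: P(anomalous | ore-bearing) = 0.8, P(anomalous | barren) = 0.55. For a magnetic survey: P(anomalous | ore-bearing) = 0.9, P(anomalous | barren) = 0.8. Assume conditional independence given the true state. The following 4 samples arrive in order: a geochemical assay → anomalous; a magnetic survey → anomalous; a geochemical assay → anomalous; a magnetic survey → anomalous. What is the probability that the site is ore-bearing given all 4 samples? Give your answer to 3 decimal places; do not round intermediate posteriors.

After a geochemical assay='anomalous': P(ore) = 0.8·0.2000 / (0.8·0.2000 + 0.55·0.8000) ≈ 0.2667
After a magnetic survey='anomalous': P(ore) = 0.9·0.2667 / (0.9·0.2667 + 0.8·0.7333) ≈ 0.2903
After a geochemical assay='anomalous': P(ore) = 0.8·0.2903 / (0.8·0.2903 + 0.55·0.7097) ≈ 0.3731
After a magnetic survey='anomalous': P(ore) = 0.9·0.3731 / (0.9·0.3731 + 0.8·0.6269) ≈ 0.4010

0.401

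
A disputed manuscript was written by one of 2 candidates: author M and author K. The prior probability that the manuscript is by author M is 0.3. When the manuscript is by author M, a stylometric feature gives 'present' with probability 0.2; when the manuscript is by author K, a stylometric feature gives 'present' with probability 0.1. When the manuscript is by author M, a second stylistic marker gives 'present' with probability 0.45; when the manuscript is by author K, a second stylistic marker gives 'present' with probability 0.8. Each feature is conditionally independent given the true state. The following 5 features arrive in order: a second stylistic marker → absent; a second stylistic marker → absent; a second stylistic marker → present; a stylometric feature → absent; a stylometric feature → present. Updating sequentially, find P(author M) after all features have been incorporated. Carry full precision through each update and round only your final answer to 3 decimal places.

After a second stylistic marker='absent': P(author M) = 0.55·0.3000 / (0.55·0.3000 + 0.2·0.7000) ≈ 0.5410
After a second stylistic marker='absent': P(author M) = 0.55·0.5410 / (0.55·0.5410 + 0.2·0.4590) ≈ 0.7642
After a second stylistic marker='present': P(author M) = 0.45·0.7642 / (0.45·0.7642 + 0.8·0.2358) ≈ 0.6458
After a stylometric feature='absent': P(author M) = 0.8·0.6458 / (0.8·0.6458 + 0.9·0.3542) ≈ 0.6184
After a stylometric feature='present': P(author M) = 0.2·0.6184 / (0.2·0.6184 + 0.1·0.3816) ≈ 0.7642

0.764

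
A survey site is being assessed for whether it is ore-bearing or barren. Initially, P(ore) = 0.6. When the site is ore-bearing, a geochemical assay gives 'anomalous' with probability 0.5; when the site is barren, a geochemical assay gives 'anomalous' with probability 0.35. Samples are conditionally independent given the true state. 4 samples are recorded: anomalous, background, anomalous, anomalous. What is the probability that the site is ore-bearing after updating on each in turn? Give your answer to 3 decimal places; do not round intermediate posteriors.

0.771

After 'anomalous': P(ore) = 0.5·0.6000 / (0.5·0.6000 + 0.35·0.4000) ≈ 0.6818
After 'background': P(ore) = 0.5·0.6818 / (0.5·0.6818 + 0.65·0.3182) ≈ 0.6224
After 'anomalous': P(ore) = 0.5·0.6224 / (0.5·0.6224 + 0.35·0.3776) ≈ 0.7019
After 'anomalous': P(ore) = 0.5·0.7019 / (0.5·0.7019 + 0.35·0.2981) ≈ 0.7709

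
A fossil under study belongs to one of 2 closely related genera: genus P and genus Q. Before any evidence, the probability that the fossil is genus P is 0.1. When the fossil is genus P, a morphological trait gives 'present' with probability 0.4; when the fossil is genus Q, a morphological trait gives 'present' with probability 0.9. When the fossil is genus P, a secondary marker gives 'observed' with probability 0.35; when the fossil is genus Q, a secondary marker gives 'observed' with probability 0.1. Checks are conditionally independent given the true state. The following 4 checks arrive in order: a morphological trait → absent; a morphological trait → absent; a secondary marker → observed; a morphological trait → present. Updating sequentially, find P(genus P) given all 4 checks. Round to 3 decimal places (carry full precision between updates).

0.862

After a morphological trait='absent': P(genus P) = 0.6·0.1000 / (0.6·0.1000 + 0.1·0.9000) ≈ 0.4000
After a morphological trait='absent': P(genus P) = 0.6·0.4000 / (0.6·0.4000 + 0.1·0.6000) ≈ 0.8000
After a secondary marker='observed': P(genus P) = 0.35·0.8000 / (0.35·0.8000 + 0.1·0.2000) ≈ 0.9333
After a morphological trait='present': P(genus P) = 0.4·0.9333 / (0.4·0.9333 + 0.9·0.0667) ≈ 0.8615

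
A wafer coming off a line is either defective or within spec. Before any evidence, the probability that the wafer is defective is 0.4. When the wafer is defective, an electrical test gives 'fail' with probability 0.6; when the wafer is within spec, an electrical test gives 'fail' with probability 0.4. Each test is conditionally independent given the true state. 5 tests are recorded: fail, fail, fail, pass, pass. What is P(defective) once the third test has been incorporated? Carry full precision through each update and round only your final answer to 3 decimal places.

After 'fail': P(defective) = 0.6·0.4000 / (0.6·0.4000 + 0.4·0.6000) ≈ 0.5000
After 'fail': P(defective) = 0.6·0.5000 / (0.6·0.5000 + 0.4·0.5000) ≈ 0.6000
After 'fail': P(defective) = 0.6·0.6000 / (0.6·0.6000 + 0.4·0.4000) ≈ 0.6923

0.692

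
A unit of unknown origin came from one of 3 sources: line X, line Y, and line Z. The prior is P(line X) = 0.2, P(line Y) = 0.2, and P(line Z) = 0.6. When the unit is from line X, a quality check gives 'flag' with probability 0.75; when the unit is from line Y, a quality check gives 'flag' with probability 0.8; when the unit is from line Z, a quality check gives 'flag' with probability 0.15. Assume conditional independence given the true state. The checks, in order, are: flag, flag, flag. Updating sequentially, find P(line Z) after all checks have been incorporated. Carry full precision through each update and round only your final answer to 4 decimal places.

Each posterior becomes the prior for the next update.
After 'flag': normaliser = 0.75·0.2000 + 0.8·0.2000 + 0.15·0.6000; P(line X) ≈ 0.3750, P(line Y) ≈ 0.4000, P(line Z) ≈ 0.2250
After 'flag': normaliser = 0.75·0.3750 + 0.8·0.4000 + 0.15·0.2250; P(line X) ≈ 0.4429, P(line Y) ≈ 0.5039, P(line Z) ≈ 0.0531
After 'flag': normaliser = 0.75·0.4429 + 0.8·0.5039 + 0.15·0.0531; P(line X) ≈ 0.4469, P(line Y) ≈ 0.5424, P(line Z) ≈ 0.0107

0.0107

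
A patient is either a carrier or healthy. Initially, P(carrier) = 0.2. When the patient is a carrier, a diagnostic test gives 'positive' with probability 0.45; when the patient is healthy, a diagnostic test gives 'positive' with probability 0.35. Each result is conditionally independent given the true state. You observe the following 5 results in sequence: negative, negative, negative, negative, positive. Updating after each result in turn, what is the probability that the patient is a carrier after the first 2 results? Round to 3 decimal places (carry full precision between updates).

After 'negative': P(carrier) = 0.55·0.2000 / (0.55·0.2000 + 0.65·0.8000) ≈ 0.1746
After 'negative': P(carrier) = 0.55·0.1746 / (0.55·0.1746 + 0.65·0.8254) ≈ 0.1518

0.152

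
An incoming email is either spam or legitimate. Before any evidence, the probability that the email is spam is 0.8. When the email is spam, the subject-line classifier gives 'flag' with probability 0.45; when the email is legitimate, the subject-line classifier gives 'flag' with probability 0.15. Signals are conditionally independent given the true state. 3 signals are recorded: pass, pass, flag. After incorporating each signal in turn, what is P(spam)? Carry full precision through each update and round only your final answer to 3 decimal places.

0.834

After 'pass': P(spam) = 0.55·0.8000 / (0.55·0.8000 + 0.85·0.2000) ≈ 0.7213
After 'pass': P(spam) = 0.55·0.7213 / (0.55·0.7213 + 0.85·0.2787) ≈ 0.6261
After 'flag': P(spam) = 0.45·0.6261 / (0.45·0.6261 + 0.15·0.3739) ≈ 0.8340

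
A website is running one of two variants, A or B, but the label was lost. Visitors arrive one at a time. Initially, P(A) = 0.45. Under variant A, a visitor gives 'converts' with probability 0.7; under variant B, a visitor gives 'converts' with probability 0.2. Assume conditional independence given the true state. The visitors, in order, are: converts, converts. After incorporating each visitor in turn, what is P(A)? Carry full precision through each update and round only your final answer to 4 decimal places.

0.9093

After 'converts': P(A) = 0.7·0.4500 / (0.7·0.4500 + 0.2·0.5500) ≈ 0.7412
After 'converts': P(A) = 0.7·0.7412 / (0.7·0.7412 + 0.2·0.2588) ≈ 0.9093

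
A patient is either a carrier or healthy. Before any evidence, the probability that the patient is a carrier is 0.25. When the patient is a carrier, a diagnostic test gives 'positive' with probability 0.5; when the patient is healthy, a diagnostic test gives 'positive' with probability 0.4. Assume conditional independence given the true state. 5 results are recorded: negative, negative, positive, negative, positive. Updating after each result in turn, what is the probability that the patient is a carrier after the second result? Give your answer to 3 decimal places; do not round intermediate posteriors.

Each posterior becomes the prior for the next update.
After 'negative': P(carrier) = 0.5·0.2500 / (0.5·0.2500 + 0.6·0.7500) ≈ 0.2174
After 'negative': P(carrier) = 0.5·0.2174 / (0.5·0.2174 + 0.6·0.7826) ≈ 0.1880

0.188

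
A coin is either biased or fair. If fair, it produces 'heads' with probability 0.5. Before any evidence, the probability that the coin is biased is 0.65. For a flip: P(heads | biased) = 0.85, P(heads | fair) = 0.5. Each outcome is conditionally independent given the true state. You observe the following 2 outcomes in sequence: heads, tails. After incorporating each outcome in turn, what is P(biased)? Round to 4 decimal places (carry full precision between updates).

After 'heads': P(biased) = 0.85·0.6500 / (0.85·0.6500 + 0.5·0.3500) ≈ 0.7595
After 'tails': P(biased) = 0.15·0.7595 / (0.15·0.7595 + 0.5·0.2405) ≈ 0.4864

0.4864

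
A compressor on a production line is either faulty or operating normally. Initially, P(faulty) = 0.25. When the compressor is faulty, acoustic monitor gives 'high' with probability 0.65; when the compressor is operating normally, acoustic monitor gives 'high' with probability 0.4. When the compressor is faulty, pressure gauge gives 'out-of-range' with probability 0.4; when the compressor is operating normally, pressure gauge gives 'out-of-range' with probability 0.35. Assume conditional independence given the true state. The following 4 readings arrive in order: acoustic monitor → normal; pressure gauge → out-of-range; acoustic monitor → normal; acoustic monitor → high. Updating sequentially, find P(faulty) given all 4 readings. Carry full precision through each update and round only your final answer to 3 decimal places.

After acoustic monitor='normal': P(faulty) = 0.35·0.2500 / (0.35·0.2500 + 0.6·0.7500) ≈ 0.1628
After pressure gauge='out-of-range': P(faulty) = 0.4·0.1628 / (0.4·0.1628 + 0.35·0.8372) ≈ 0.1818
After acoustic monitor='normal': P(faulty) = 0.35·0.1818 / (0.35·0.1818 + 0.6·0.8182) ≈ 0.1148
After acoustic monitor='high': P(faulty) = 0.65·0.1148 / (0.65·0.1148 + 0.4·0.8852) ≈ 0.1740

0.174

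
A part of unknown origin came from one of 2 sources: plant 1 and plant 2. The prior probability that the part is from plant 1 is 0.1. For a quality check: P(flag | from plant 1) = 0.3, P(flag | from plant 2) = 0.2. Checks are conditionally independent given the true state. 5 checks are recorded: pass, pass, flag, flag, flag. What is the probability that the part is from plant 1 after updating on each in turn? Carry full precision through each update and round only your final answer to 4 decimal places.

After 'pass': P(plant 1) = 0.7·0.1000 / (0.7·0.1000 + 0.8·0.9000) ≈ 0.0886
After 'pass': P(plant 1) = 0.7·0.0886 / (0.7·0.0886 + 0.8·0.9114) ≈ 0.0784
After 'flag': P(plant 1) = 0.3·0.0784 / (0.3·0.0784 + 0.2·0.9216) ≈ 0.1132
After 'flag': P(plant 1) = 0.3·0.1132 / (0.3·0.1132 + 0.2·0.8868) ≈ 0.1607
After 'flag': P(plant 1) = 0.3·0.1607 / (0.3·0.1607 + 0.2·0.8393) ≈ 0.2231

0.2231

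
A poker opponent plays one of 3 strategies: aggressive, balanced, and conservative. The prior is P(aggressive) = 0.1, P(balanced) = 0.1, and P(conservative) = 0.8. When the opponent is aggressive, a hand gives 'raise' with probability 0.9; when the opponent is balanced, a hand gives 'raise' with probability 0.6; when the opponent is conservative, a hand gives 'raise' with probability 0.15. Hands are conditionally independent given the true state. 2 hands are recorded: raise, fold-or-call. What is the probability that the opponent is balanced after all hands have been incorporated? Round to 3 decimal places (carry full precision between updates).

After 'raise': normaliser = 0.9·0.1000 + 0.6·0.1000 + 0.15·0.8000; P(aggressive) ≈ 0.3333, P(balanced) ≈ 0.2222, P(conservative) ≈ 0.4444
After 'fold-or-call': normaliser = 0.1·0.3333 + 0.4·0.2222 + 0.85·0.4444; P(aggressive) ≈ 0.0667, P(balanced) ≈ 0.1778, P(conservative) ≈ 0.7556

0.178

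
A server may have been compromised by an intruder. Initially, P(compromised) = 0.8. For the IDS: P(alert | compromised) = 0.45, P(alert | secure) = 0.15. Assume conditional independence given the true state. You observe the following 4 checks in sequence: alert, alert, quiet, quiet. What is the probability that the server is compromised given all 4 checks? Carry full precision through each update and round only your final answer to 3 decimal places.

After 'alert': P(compromised) = 0.45·0.8000 / (0.45·0.8000 + 0.15·0.2000) ≈ 0.9231
After 'alert': P(compromised) = 0.45·0.9231 / (0.45·0.9231 + 0.15·0.0769) ≈ 0.9730
After 'quiet': P(compromised) = 0.55·0.9730 / (0.55·0.9730 + 0.85·0.0270) ≈ 0.9588
After 'quiet': P(compromised) = 0.55·0.9588 / (0.55·0.9588 + 0.85·0.0412) ≈ 0.9378

0.938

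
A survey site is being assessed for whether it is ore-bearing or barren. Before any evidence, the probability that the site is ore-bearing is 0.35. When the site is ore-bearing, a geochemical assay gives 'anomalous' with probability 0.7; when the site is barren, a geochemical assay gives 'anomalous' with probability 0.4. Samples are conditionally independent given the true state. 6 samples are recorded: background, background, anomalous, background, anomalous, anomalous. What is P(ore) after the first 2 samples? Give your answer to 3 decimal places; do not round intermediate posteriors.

Apply Bayes' rule sequentially, carrying P(ore) forward.
After 'background': P(ore) = 0.3·0.3500 / (0.3·0.3500 + 0.6·0.6500) ≈ 0.2121
After 'background': P(ore) = 0.3·0.2121 / (0.3·0.2121 + 0.6·0.7879) ≈ 0.1186

0.119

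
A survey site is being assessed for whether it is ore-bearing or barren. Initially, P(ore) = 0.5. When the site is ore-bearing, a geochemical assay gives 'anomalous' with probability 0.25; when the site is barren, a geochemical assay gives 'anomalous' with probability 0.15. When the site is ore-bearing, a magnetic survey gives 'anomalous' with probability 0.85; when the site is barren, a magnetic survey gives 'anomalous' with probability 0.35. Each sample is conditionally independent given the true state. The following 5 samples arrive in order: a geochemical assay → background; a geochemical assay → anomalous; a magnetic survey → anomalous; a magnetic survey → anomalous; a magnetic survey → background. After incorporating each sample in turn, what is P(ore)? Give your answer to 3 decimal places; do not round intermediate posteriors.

0.667

After a geochemical assay='background': P(ore) = 0.75·0.5000 / (0.75·0.5000 + 0.85·0.5000) ≈ 0.4688
After a geochemical assay='anomalous': P(ore) = 0.25·0.4688 / (0.25·0.4688 + 0.15·0.5312) ≈ 0.5952
After a magnetic survey='anomalous': P(ore) = 0.85·0.5952 / (0.85·0.5952 + 0.35·0.4048) ≈ 0.7812
After a magnetic survey='anomalous': P(ore) = 0.85·0.7812 / (0.85·0.7812 + 0.35·0.2188) ≈ 0.8966
After a magnetic survey='background': P(ore) = 0.15·0.8966 / (0.15·0.8966 + 0.65·0.1034) ≈ 0.6668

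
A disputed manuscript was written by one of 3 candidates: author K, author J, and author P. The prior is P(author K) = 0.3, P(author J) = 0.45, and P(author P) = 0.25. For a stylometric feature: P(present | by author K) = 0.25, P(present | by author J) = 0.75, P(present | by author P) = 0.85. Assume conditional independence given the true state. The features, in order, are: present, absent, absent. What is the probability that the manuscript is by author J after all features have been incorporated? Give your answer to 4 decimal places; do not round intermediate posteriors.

0.3099

Apply Bayes' rule sequentially, carrying P(author J) forward.
After 'present': normaliser = 0.25·0.3000 + 0.75·0.4500 + 0.85·0.2500; P(author K) ≈ 0.1200, P(author J) ≈ 0.5400, P(author P) ≈ 0.3400
After 'absent': normaliser = 0.75·0.1200 + 0.25·0.5400 + 0.15·0.3400; P(author K) ≈ 0.3261, P(author J) ≈ 0.4891, P(author P) ≈ 0.1848
After 'absent': normaliser = 0.75·0.3261 + 0.25·0.4891 + 0.15·0.1848; P(author K) ≈ 0.6198, P(author J) ≈ 0.3099, P(author P) ≈ 0.0702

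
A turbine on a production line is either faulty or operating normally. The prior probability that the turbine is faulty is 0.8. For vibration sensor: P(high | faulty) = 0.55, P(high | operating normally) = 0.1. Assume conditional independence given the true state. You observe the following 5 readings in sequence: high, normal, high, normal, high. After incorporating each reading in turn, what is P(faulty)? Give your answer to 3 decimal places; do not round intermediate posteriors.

0.994

After 'high': P(faulty) = 0.55·0.8000 / (0.55·0.8000 + 0.1·0.2000) ≈ 0.9565
After 'normal': P(faulty) = 0.45·0.9565 / (0.45·0.9565 + 0.9·0.0435) ≈ 0.9167
After 'high': P(faulty) = 0.55·0.9167 / (0.55·0.9167 + 0.1·0.0833) ≈ 0.9837
After 'normal': P(faulty) = 0.45·0.9837 / (0.45·0.9837 + 0.9·0.0163) ≈ 0.9680
After 'high': P(faulty) = 0.55·0.9680 / (0.55·0.9680 + 0.1·0.0320) ≈ 0.9940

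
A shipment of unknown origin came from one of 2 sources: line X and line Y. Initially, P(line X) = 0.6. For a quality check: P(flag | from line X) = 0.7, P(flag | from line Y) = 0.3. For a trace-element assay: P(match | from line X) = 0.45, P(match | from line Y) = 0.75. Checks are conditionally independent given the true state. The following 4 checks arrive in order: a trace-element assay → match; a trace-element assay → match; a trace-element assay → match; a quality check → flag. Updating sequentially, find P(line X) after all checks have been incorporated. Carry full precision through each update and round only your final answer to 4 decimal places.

Each posterior becomes the prior for the next update.
After a trace-element assay='match': P(line X) = 0.45·0.6000 / (0.45·0.6000 + 0.75·0.4000) ≈ 0.4737
After a trace-element assay='match': P(line X) = 0.45·0.4737 / (0.45·0.4737 + 0.75·0.5263) ≈ 0.3506
After a trace-element assay='match': P(line X) = 0.45·0.3506 / (0.45·0.3506 + 0.75·0.6494) ≈ 0.2447
After a quality check='flag': P(line X) = 0.7·0.2447 / (0.7·0.2447 + 0.3·0.7553) ≈ 0.4305

0.4305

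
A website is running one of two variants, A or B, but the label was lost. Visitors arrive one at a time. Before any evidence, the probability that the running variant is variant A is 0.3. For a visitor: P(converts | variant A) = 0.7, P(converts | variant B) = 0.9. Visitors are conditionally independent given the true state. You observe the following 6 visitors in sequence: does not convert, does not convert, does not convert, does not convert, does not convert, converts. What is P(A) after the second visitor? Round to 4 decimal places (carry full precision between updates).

After 'does not convert': P(A) = 0.3·0.3000 / (0.3·0.3000 + 0.1·0.7000) ≈ 0.5625
After 'does not convert': P(A) = 0.3·0.5625 / (0.3·0.5625 + 0.1·0.4375) ≈ 0.7941

0.7941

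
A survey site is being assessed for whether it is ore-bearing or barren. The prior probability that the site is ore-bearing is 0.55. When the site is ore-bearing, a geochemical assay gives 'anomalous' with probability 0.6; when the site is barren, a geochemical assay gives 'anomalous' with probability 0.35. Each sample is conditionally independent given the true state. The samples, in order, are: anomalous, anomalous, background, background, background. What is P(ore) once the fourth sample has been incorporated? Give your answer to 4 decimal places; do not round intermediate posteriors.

0.5763

After 'anomalous': P(ore) = 0.6·0.5500 / (0.6·0.5500 + 0.35·0.4500) ≈ 0.6769
After 'anomalous': P(ore) = 0.6·0.6769 / (0.6·0.6769 + 0.35·0.3231) ≈ 0.7822
After 'background': P(ore) = 0.4·0.7822 / (0.4·0.7822 + 0.65·0.2178) ≈ 0.6885
After 'background': P(ore) = 0.4·0.6885 / (0.4·0.6885 + 0.65·0.3115) ≈ 0.5763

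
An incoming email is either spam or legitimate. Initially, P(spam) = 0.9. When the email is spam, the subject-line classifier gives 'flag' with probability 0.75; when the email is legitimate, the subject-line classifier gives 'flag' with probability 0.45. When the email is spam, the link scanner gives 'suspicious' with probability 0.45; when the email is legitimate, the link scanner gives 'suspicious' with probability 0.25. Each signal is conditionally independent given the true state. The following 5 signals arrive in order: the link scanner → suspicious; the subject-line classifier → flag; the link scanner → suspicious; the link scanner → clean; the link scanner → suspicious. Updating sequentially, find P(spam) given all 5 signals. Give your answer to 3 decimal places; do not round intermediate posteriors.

After the link scanner='suspicious': P(spam) = 0.45·0.9000 / (0.45·0.9000 + 0.25·0.1000) ≈ 0.9419
After the subject-line classifier='flag': P(spam) = 0.75·0.9419 / (0.75·0.9419 + 0.45·0.0581) ≈ 0.9643
After the link scanner='suspicious': P(spam) = 0.45·0.9643 / (0.45·0.9643 + 0.25·0.0357) ≈ 0.9798
After the link scanner='clean': P(spam) = 0.55·0.9798 / (0.55·0.9798 + 0.75·0.0202) ≈ 0.9727
After the link scanner='suspicious': P(spam) = 0.45·0.9727 / (0.45·0.9727 + 0.25·0.0273) ≈ 0.9847

0.985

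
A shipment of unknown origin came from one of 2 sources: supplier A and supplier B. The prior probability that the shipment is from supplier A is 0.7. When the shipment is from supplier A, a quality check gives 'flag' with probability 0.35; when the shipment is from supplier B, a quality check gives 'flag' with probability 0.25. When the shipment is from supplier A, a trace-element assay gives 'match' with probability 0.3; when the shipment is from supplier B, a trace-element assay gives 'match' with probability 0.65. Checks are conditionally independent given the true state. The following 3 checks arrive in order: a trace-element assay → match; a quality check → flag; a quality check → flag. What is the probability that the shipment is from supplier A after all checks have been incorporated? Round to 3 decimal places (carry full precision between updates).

After a trace-element assay='match': P(supplier A) = 0.3·0.7000 / (0.3·0.7000 + 0.65·0.3000) ≈ 0.5185
After a quality check='flag': P(supplier A) = 0.35·0.5185 / (0.35·0.5185 + 0.25·0.4815) ≈ 0.6012
After a quality check='flag': P(supplier A) = 0.35·0.6012 / (0.35·0.6012 + 0.25·0.3988) ≈ 0.6785

0.679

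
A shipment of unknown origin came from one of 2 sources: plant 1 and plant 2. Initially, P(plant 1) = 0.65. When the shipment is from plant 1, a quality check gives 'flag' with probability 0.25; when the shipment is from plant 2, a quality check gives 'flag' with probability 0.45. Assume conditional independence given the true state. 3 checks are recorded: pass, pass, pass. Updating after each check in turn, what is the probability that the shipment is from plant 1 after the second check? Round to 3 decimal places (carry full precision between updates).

0.775

Each posterior becomes the prior for the next update.
After 'pass': P(plant 1) = 0.75·0.6500 / (0.75·0.6500 + 0.55·0.3500) ≈ 0.7169
After 'pass': P(plant 1) = 0.75·0.7169 / (0.75·0.7169 + 0.55·0.2831) ≈ 0.7755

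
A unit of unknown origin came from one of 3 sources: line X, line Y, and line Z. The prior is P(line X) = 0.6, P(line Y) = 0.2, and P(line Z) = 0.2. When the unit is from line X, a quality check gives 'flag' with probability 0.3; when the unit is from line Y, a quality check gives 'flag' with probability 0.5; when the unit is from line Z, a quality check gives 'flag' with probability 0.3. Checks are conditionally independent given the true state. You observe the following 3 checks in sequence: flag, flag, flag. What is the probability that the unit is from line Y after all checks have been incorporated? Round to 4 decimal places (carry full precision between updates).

After 'flag': normaliser = 0.3·0.6000 + 0.5·0.2000 + 0.3·0.2000; P(line X) ≈ 0.5294, P(line Y) ≈ 0.2941, P(line Z) ≈ 0.1765
After 'flag': normaliser = 0.3·0.5294 + 0.5·0.2941 + 0.3·0.1765; P(line X) ≈ 0.4426, P(line Y) ≈ 0.4098, P(line Z) ≈ 0.1475
After 'flag': normaliser = 0.3·0.4426 + 0.5·0.4098 + 0.3·0.1475; P(line X) ≈ 0.3476, P(line Y) ≈ 0.5365, P(line Z) ≈ 0.1159

0.5365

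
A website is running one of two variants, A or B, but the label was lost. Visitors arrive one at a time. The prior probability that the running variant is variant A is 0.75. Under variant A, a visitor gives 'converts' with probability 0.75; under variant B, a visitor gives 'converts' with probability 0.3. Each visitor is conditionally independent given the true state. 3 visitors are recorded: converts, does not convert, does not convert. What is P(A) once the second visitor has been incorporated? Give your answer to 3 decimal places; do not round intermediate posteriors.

After 'converts': P(A) = 0.75·0.7500 / (0.75·0.7500 + 0.3·0.2500) ≈ 0.8824
After 'does not convert': P(A) = 0.25·0.8824 / (0.25·0.8824 + 0.7·0.1176) ≈ 0.7282

0.728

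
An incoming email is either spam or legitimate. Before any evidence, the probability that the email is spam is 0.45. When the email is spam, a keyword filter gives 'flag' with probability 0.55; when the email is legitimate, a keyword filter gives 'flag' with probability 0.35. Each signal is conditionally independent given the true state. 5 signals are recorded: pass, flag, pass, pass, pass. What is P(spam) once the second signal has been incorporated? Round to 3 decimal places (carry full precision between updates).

0.471

Apply Bayes' rule sequentially, carrying P(spam) forward.
After 'pass': P(spam) = 0.45·0.4500 / (0.45·0.4500 + 0.65·0.5500) ≈ 0.3616
After 'flag': P(spam) = 0.55·0.3616 / (0.55·0.3616 + 0.35·0.6384) ≈ 0.4709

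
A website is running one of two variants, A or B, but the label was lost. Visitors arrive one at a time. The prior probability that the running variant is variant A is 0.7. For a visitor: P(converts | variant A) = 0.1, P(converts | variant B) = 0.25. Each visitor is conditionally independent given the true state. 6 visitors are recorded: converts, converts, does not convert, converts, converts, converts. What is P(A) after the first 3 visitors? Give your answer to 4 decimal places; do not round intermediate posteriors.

0.3094

After 'converts': P(A) = 0.1·0.7000 / (0.1·0.7000 + 0.25·0.3000) ≈ 0.4828
After 'converts': P(A) = 0.1·0.4828 / (0.1·0.4828 + 0.25·0.5172) ≈ 0.2718
After 'does not convert': P(A) = 0.9·0.2718 / (0.9·0.2718 + 0.75·0.7282) ≈ 0.3094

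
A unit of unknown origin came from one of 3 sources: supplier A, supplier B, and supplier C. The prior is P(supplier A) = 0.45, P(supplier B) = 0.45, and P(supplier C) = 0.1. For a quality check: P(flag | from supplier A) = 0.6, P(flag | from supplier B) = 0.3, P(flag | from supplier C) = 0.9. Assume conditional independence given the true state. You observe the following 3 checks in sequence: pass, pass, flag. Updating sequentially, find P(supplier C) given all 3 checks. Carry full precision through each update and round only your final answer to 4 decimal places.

0.0082

After 'pass': normaliser = 0.4·0.4500 + 0.7·0.4500 + 0.1·0.1000; P(supplier A) ≈ 0.3564, P(supplier B) ≈ 0.6238, P(supplier C) ≈ 0.0198
After 'pass': normaliser = 0.4·0.3564 + 0.7·0.6238 + 0.1·0.0198; P(supplier A) ≈ 0.2453, P(supplier B) ≈ 0.7513, P(supplier C) ≈ 0.0034
After 'flag': normaliser = 0.6·0.2453 + 0.3·0.7513 + 0.9·0.0034; P(supplier A) ≈ 0.3918, P(supplier B) ≈ 0.6000, P(supplier C) ≈ 0.0082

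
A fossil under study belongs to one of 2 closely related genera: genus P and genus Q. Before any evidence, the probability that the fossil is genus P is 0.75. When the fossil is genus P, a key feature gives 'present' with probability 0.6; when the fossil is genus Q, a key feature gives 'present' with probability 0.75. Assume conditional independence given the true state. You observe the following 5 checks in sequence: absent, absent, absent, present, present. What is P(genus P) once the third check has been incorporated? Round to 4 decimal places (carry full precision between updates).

0.9247

After 'absent': P(genus P) = 0.4·0.7500 / (0.4·0.7500 + 0.25·0.2500) ≈ 0.8276
After 'absent': P(genus P) = 0.4·0.8276 / (0.4·0.8276 + 0.25·0.1724) ≈ 0.8848
After 'absent': P(genus P) = 0.4·0.8848 / (0.4·0.8848 + 0.25·0.1152) ≈ 0.9247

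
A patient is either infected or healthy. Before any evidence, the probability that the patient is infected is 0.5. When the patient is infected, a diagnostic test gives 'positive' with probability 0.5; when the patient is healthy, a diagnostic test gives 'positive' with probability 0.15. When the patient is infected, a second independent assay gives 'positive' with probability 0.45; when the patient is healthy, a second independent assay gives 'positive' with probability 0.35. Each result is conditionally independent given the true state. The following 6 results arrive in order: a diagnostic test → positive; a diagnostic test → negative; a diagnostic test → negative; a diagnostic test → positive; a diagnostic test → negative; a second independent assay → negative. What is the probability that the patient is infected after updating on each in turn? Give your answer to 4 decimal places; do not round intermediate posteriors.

After a diagnostic test='positive': P(infected) = 0.5·0.5000 / (0.5·0.5000 + 0.15·0.5000) ≈ 0.7692
After a diagnostic test='negative': P(infected) = 0.5·0.7692 / (0.5·0.7692 + 0.85·0.2308) ≈ 0.6623
After a diagnostic test='negative': P(infected) = 0.5·0.6623 / (0.5·0.6623 + 0.85·0.3377) ≈ 0.5356
After a diagnostic test='positive': P(infected) = 0.5·0.5356 / (0.5·0.5356 + 0.15·0.4644) ≈ 0.7936
After a diagnostic test='negative': P(infected) = 0.5·0.7936 / (0.5·0.7936 + 0.85·0.2064) ≈ 0.6934
After a second independent assay='negative': P(infected) = 0.55·0.6934 / (0.55·0.6934 + 0.65·0.3066) ≈ 0.6568

0.6568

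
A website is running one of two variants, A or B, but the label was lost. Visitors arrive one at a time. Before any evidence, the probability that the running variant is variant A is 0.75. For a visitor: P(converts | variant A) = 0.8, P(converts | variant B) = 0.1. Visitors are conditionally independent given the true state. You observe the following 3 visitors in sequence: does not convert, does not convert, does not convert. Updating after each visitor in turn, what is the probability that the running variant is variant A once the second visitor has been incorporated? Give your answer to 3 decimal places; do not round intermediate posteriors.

0.129

Apply Bayes' rule sequentially, carrying P(A) forward.
After 'does not convert': P(A) = 0.2·0.7500 / (0.2·0.7500 + 0.9·0.2500) ≈ 0.4000
After 'does not convert': P(A) = 0.2·0.4000 / (0.2·0.4000 + 0.9·0.6000) ≈ 0.1290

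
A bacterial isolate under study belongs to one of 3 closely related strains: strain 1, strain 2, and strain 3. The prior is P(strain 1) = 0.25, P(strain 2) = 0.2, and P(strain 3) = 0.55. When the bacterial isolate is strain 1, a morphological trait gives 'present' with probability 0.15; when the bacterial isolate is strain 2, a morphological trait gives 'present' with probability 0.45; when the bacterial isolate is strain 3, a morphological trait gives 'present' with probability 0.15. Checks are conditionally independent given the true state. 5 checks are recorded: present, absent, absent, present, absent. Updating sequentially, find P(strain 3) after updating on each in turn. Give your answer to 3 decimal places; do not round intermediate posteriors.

After 'present': normaliser = 0.15·0.2500 + 0.45·0.2000 + 0.15·0.5500; P(strain 1) ≈ 0.1786, P(strain 2) ≈ 0.4286, P(strain 3) ≈ 0.3929
After 'absent': normaliser = 0.85·0.1786 + 0.55·0.4286 + 0.85·0.3929; P(strain 1) ≈ 0.2104, P(strain 2) ≈ 0.3267, P(strain 3) ≈ 0.4629
After 'absent': normaliser = 0.85·0.2104 + 0.55·0.3267 + 0.85·0.4629; P(strain 1) ≈ 0.2378, P(strain 2) ≈ 0.2390, P(strain 3) ≈ 0.5232
After 'present': normaliser = 0.15·0.2378 + 0.45·0.2390 + 0.15·0.5232; P(strain 1) ≈ 0.1609, P(strain 2) ≈ 0.4851, P(strain 3) ≈ 0.3540
After 'absent': normaliser = 0.85·0.1609 + 0.55·0.4851 + 0.85·0.3540; P(strain 1) ≈ 0.1942, P(strain 2) ≈ 0.3787, P(strain 3) ≈ 0.4271

0.427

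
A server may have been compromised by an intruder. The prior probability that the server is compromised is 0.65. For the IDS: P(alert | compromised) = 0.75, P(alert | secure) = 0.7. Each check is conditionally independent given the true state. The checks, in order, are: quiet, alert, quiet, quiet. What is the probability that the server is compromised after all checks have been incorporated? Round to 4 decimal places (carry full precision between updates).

0.5352

Each posterior becomes the prior for the next update.
After 'quiet': P(compromised) = 0.25·0.6500 / (0.25·0.6500 + 0.3·0.3500) ≈ 0.6075
After 'alert': P(compromised) = 0.75·0.6075 / (0.75·0.6075 + 0.7·0.3925) ≈ 0.6238
After 'quiet': P(compromised) = 0.25·0.6238 / (0.25·0.6238 + 0.3·0.3762) ≈ 0.5801
After 'quiet': P(compromised) = 0.25·0.5801 / (0.25·0.5801 + 0.3·0.4199) ≈ 0.5352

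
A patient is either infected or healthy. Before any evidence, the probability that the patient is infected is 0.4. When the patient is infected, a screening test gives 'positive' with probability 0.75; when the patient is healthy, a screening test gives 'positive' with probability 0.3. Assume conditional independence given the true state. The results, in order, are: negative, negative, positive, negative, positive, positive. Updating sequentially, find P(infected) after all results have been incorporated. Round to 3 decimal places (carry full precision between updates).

0.322

After 'negative': P(infected) = 0.25·0.4000 / (0.25·0.4000 + 0.7·0.6000) ≈ 0.1923
After 'negative': P(infected) = 0.25·0.1923 / (0.25·0.1923 + 0.7·0.8077) ≈ 0.0784
After 'positive': P(infected) = 0.75·0.0784 / (0.75·0.0784 + 0.3·0.9216) ≈ 0.1753
After 'negative': P(infected) = 0.25·0.1753 / (0.25·0.1753 + 0.7·0.8247) ≈ 0.0706
After 'positive': P(infected) = 0.75·0.0706 / (0.75·0.0706 + 0.3·0.9294) ≈ 0.1595
After 'positive': P(infected) = 0.75·0.1595 / (0.75·0.1595 + 0.3·0.8405) ≈ 0.3218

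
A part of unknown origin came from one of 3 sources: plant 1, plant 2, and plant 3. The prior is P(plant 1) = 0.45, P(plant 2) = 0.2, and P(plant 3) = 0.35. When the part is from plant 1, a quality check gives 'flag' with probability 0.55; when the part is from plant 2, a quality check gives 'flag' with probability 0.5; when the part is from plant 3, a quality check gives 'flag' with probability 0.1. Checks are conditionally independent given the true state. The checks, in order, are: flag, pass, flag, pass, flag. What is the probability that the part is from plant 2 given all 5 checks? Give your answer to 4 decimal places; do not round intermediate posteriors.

0.2881

Each posterior becomes the prior for the next update.
After 'flag': normaliser = 0.55·0.4500 + 0.5·0.2000 + 0.1·0.3500; P(plant 1) ≈ 0.6471, P(plant 2) ≈ 0.2614, P(plant 3) ≈ 0.0915
After 'pass': normaliser = 0.45·0.6471 + 0.5·0.2614 + 0.9·0.0915; P(plant 1) ≈ 0.5774, P(plant 2) ≈ 0.2592, P(plant 3) ≈ 0.1633
After 'flag': normaliser = 0.55·0.5774 + 0.5·0.2592 + 0.1·0.1633; P(plant 1) ≈ 0.6851, P(plant 2) ≈ 0.2796, P(plant 3) ≈ 0.0352
After 'pass': normaliser = 0.45·0.6851 + 0.5·0.2796 + 0.9·0.0352; P(plant 1) ≈ 0.6425, P(plant 2) ≈ 0.2914, P(plant 3) ≈ 0.0661
After 'flag': normaliser = 0.55·0.6425 + 0.5·0.2914 + 0.1·0.0661; P(plant 1) ≈ 0.6988, P(plant 2) ≈ 0.2881, P(plant 3) ≈ 0.0131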